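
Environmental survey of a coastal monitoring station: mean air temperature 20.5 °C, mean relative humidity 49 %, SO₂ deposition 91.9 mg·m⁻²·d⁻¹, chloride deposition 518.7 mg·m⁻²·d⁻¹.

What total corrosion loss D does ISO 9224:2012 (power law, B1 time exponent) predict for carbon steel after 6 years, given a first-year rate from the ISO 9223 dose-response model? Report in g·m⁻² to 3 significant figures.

D(6) = 1.69e+03 g·m⁻²

carbon steel: T>10 °C ⇒ hinge -0.054·(20.5−10) = -0.5670
  Pd branch = 1.77·Pd^0.52·e^(0.02·RH+f) = 28.07 μm/a
  Cl⁻ term: 0.102·518.7^0.62·exp(0.033·49+0.04·20.5) = 56.26
  r_corr = 28.07 + 56.26 = 84.33 μm/a
Long-term exponent b (ISO 9224 Table 2, B1) = 0.523
  D(6) = 84.33 × 6^0.523 = 84.33 × 2.553 = 215.3 μm
  Mass loss = 215.3 μm × 7.85 g/cm³ = 1690 g·m⁻²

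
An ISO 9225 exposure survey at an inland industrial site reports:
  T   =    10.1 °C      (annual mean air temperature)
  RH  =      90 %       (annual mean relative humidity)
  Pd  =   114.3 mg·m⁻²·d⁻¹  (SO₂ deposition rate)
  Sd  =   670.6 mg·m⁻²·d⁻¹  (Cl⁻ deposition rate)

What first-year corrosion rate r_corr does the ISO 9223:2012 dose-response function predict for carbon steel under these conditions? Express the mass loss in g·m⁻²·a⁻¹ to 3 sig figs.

r_corr = 2.30e+03 g·m⁻²·a⁻¹

carbon steel: T>10 °C ⇒ hinge -0.054·(10.1−10) = -0.0054
  Pd branch = 1.77·Pd^0.52·e^(0.02·RH+f) = 125.2 μm/a
  Sd branch = 0.102·Sd^0.62·e^(0.033·RH+0.04·T) = 168.4 μm/a
  r_corr = 125.2 + 168.4 = 293.6 μm/a
Convert to mass loss: 293.6 μm/a × 7.85 g/cm³ = 2305 g·m⁻²·a⁻¹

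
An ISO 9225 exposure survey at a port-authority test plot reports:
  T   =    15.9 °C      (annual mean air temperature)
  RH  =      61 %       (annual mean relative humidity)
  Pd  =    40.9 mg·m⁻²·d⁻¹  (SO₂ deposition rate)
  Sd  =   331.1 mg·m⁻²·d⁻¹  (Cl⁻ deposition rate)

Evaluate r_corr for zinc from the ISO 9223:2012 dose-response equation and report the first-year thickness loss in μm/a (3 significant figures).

r_corr = 3.73 μm/a

zinc: f(T) = -0.071·(T−10) [T>10 °C] = -0.4189
  SO₂ term: 0.0129·40.9^0.44·exp(0.046·61-0.4189) = 0.7185
  Sd branch = 0.0175·Sd^0.57·e^(0.008·RH+0.085·T) = 3.008 μm/a
  r_corr = 0.7185 + 3.008 = 3.727 μm/a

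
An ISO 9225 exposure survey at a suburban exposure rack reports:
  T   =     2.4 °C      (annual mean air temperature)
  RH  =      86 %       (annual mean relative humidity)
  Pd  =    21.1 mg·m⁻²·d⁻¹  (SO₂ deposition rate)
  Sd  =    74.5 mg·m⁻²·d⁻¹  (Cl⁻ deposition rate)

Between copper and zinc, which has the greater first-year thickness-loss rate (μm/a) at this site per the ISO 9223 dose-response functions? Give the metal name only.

copper: f(T) = +0.126·(T−10) [T≤10 °C] = -0.9576
  sulphur-dioxide contribution → 0.7183 μm/a
  chloride contribution → 0.8163 μm/a
  total first-year rate 1.535 μm/a
zinc: temperature factor f = +0.038·(-7.6) = -0.2888
  sulphur-dioxide contribution → 1.932 μm/a
  chloride contribution → 0.4984 μm/a
  total first-year rate 2.43 μm/a
Ordering by μm/a: zinc (2.43) > copper (1.53)

zinc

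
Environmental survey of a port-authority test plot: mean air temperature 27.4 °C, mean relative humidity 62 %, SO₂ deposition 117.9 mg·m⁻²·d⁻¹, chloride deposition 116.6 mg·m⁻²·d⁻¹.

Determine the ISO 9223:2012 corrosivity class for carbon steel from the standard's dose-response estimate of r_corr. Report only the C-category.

C4

carbon steel: T>10 °C ⇒ hinge -0.054·(27.4−10) = -0.9396
  Pd branch = 1.77·Pd^0.52·e^(0.02·RH+f) = 28.55 μm/a
  Cl⁻ term: 0.102·116.6^0.62·exp(0.033·62+0.04·27.4) = 45.13
  sum: 28.55 + 45.13 → r_corr = 73.69 μm/a
73.7 μm/a falls in (50, 80] for carbon steel → category C4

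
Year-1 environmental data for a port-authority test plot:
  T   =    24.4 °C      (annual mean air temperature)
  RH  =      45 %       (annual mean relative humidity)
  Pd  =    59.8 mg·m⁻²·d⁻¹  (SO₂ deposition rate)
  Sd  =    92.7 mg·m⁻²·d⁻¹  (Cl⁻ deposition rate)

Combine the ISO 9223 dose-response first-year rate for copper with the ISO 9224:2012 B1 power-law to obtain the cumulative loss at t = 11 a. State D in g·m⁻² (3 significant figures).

copper: T>10 °C ⇒ hinge -0.080·(24.4−10) = -1.1520
  SO₂ term: 0.0053·59.8^0.26·exp(0.059·45-1.1520) = 0.06902
  Cl⁻ term: 0.01025·92.7^0.27·exp(0.036·45+0.049·24.4) = 0.5816
  sum: 0.06902 + 0.5816 → r_corr = 0.6506 μm/a
Power-law: D(11) = r_corr · 11^0.667
  D(11) = 0.6506 × 11^0.667 = 0.6506 × 4.95 = 3.221 μm
  Mass loss = 3.221 μm × 8.96 g/cm³ = 28.86 g·m⁻²

D(11) = 28.9 g·m⁻²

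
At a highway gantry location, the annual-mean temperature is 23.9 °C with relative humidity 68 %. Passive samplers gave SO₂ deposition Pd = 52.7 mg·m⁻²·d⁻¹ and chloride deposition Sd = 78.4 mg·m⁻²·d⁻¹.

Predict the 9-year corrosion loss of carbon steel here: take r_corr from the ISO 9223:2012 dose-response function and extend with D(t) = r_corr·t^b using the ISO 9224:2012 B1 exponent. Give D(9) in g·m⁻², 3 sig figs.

carbon steel: f(T) = -0.054·(T−10) [T>10 °C] = -0.7506
  Pd branch = 1.77·Pd^0.52·e^(0.02·RH+f) = 25.58 μm/a
  Sd branch = 0.102·Sd^0.62·e^(0.033·RH+0.04·T) = 37.4 μm/a
  r_corr = 25.58 + 37.4 = 62.98 μm/a
Long-term exponent b (ISO 9224 Table 2, B1) = 0.523
  D(9) = 62.98 × 9^0.523 = 62.98 × 3.156 = 198.7 μm
  Mass loss = 198.7 μm × 7.85 g/cm³ = 1560 g·m⁻²

D(9) = 1.56e+03 g·m⁻²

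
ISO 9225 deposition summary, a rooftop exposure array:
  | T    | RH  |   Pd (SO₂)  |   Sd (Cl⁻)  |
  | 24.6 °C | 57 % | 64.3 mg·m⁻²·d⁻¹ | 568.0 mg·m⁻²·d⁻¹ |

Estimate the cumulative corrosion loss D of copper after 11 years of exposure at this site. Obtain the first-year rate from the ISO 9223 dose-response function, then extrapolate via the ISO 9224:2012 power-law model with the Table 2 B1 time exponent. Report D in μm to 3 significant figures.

D(11) = 8.00 μm

copper: f(T) = -0.080·(T−10) [T>10 °C] = -1.1680
  Pd branch = 0.0053·Pd^0.26·e^(0.059·RH+f) = 0.1405 μm/a
  Cl⁻ term: 0.01025·568.0^0.27·exp(0.036·57+0.049·24.6) = 1.476
  sum: 0.1405 + 1.476 → r_corr = 1.616 μm/a
Long-term exponent b (ISO 9224 Table 2, B1) = 0.667
  D(11) = 1.616 × 11^0.667 = 1.616 × 4.95 = 8.001 μm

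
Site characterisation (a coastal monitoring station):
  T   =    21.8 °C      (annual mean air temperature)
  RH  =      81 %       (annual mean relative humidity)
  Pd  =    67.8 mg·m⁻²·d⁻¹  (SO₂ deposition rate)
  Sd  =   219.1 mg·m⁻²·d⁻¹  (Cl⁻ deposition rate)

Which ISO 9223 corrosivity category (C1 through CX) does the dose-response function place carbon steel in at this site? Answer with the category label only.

carbon steel: f(T) = -0.054·(T−10) [T>10 °C] = -0.6372
  SO₂ term: 1.77·67.8^0.52·exp(0.02·81-0.6372) = 42.37
  Cl⁻ term: 0.102·219.1^0.62·exp(0.033·81+0.04·21.8) = 99.86
  sum: 42.37 + 99.86 → r_corr = 142.2 μm/a
ISO 9223 Table 2 (carbon steel): 80 < 142 ≤ 200 μm/a ⇒ C5

C5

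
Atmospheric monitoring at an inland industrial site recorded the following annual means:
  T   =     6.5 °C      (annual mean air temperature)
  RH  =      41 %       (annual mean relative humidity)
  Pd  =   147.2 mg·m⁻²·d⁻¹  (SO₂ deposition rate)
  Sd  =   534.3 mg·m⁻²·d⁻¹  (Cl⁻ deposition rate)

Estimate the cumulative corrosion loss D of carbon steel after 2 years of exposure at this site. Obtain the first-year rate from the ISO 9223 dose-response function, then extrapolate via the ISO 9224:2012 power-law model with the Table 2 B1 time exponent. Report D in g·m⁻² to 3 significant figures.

carbon steel: f(T) = +0.150·(T−10) [T≤10 °C] = -0.5250
  SO₂ term: 1.77·147.2^0.52·exp(0.02·41-0.5250) = 31.87
  Cl⁻ term: 0.102·534.3^0.62·exp(0.033·41+0.04·6.5) = 25.14
  r_corr = 31.87 + 25.14 = 57.01 μm/a
ISO 9224: D(t) = r_corr · t^b with b = 0.523 (carbon steel, B1)
  D(2) = 57.01 × 2^0.523 = 57.01 × 1.437 = 81.92 μm
  Mass loss = 81.92 μm × 7.85 g/cm³ = 643.1 g·m⁻²

D(2) = 643 g·m⁻²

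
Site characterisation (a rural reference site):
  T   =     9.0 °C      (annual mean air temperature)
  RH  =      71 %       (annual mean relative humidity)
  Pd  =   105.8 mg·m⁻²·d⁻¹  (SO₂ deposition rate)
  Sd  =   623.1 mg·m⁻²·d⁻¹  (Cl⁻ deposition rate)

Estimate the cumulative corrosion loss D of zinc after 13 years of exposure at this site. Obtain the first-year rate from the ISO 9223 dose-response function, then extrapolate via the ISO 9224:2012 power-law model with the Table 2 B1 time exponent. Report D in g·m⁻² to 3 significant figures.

D(13) = 295 g·m⁻²

zinc: T≤10 °C ⇒ hinge +0.038·(9.0−10) = -0.0380
  SO₂ term: 0.0129·105.8^0.44·exp(0.046·71-0.0380) = 2.531
  Sd branch = 0.0175·Sd^0.57·e^(0.008·RH+0.085·T) = 2.599 μm/a
  r_corr = 2.531 + 2.599 = 5.13 μm/a
Power-law: D(13) = r_corr · 13^0.813
  D(13) = 5.13 × 13^0.813 = 5.13 × 8.047 = 41.28 μm
  Mass loss = 41.28 μm × 7.14 g/cm³ = 294.8 g·m⁻²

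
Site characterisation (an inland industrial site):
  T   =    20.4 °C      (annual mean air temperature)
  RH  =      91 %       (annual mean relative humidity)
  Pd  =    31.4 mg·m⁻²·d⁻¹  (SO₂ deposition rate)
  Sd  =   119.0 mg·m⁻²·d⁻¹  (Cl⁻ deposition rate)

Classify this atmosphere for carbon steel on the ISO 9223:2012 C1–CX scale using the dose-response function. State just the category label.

C5

carbon steel: f(T) = -0.054·(T−10) [T>10 °C] = -0.5616
  sulphur-dioxide contribution → 37.4 μm/a
  chloride contribution → 89.95 μm/a
  ⇒ r_corr(carbon steel) = 127.4 μm/a
ISO 9223 Table 2 (carbon steel): 80 < 127 ≤ 200 μm/a ⇒ C5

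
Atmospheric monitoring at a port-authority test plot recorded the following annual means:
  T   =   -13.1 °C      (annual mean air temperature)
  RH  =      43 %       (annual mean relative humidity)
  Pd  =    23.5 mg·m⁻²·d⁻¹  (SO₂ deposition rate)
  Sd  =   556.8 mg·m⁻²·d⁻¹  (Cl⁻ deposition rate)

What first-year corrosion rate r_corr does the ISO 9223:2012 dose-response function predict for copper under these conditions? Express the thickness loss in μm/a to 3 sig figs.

copper: T≤10 °C ⇒ hinge +0.126·(-13.1−10) = -2.9106
  SO₂ term: 0.0053·23.5^0.26·exp(0.059·43-2.9106) = 0.008289
  Sd branch = 0.01025·Sd^0.27·e^(0.036·RH+0.049·T) = 0.1398 μm/a
  r_corr = 0.008289 + 0.1398 = 0.1481 μm/a

r_corr = 0.148 μm/a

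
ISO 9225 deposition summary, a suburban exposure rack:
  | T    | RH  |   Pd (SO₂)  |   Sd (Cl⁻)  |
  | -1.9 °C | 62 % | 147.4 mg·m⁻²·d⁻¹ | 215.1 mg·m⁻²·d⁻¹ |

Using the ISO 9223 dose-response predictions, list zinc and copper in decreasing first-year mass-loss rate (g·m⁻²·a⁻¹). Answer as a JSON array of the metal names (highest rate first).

["zinc", "copper"]

zinc: f(T) = +0.038·(T−10) [T≤10 °C] = -0.4522
  Pd branch = 0.0129·Pd^0.44·e^(0.046·RH+f) = 1.279 μm/a
  Cl⁻ term: 0.0175·215.1^0.57·exp(0.008·62+0.085·-1.9) = 0.5223
  sum: 1.279 + 0.5223 → r_corr = 1.802 μm/a
  mass loss = 1.802 μm/a × 7.14 g/cm³ = 12.86 g·m⁻²·a⁻¹
copper: temperature factor f = +0.126·(-11.9) = -1.4994
  SO₂ term: 0.0053·147.4^0.26·exp(0.059·62-1.4994) = 0.1681
  Sd branch = 0.01025·Sd^0.27·e^(0.036·RH+0.049·T) = 0.3711 μm/a
  r_corr = 0.1681 + 0.3711 = 0.5392 μm/a
  mass loss = 0.5392 μm/a × 8.96 g/cm³ = 4.831 g·m⁻²·a⁻¹
Ordering by g·m⁻²·a⁻¹: zinc (12.9) > copper (4.83)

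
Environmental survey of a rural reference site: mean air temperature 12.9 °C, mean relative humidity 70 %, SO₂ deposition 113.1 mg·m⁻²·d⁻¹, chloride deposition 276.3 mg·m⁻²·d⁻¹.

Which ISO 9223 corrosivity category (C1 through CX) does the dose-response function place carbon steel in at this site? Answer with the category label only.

carbon steel: f(T) = -0.054·(T−10) [T>10 °C] = -0.1566
  Pd branch = 1.77·Pd^0.52·e^(0.02·RH+f) = 71.74 μm/a
  Cl⁻ term: 0.102·276.3^0.62·exp(0.033·70+0.04·12.9) = 56.18
  sum: 71.74 + 56.18 → r_corr = 127.9 μm/a
ISO 9223 Table 2 (carbon steel): 80 < 128 ≤ 200 μm/a ⇒ C5

C5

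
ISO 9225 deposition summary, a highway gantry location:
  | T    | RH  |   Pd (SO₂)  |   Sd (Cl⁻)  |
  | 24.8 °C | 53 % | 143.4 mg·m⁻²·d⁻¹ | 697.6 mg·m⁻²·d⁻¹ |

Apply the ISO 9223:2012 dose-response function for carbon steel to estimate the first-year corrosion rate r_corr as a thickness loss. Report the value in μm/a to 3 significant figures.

carbon steel: f(T) = -0.054·(T−10) [T>10 °C] = -0.7992
  sulphur-dioxide contribution → 30.38 μm/a
  chloride contribution → 91.63 μm/a
  ⇒ r_corr(carbon steel) = 122 μm/a

r_corr = 122 μm/a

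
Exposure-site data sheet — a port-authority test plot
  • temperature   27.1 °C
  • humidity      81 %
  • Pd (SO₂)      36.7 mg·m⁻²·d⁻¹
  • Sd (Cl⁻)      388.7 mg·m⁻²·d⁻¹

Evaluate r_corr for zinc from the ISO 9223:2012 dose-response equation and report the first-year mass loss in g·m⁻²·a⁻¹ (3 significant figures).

r_corr = 77.1 g·m⁻²·a⁻¹

zinc: T>10 °C ⇒ hinge -0.071·(27.1−10) = -1.2141
  SO₂ term: 0.0129·36.7^0.44·exp(0.046·81-1.2141) = 0.7762
  Cl⁻ term: 0.0175·388.7^0.57·exp(0.008·81+0.085·27.1) = 10.02
  sum: 0.7762 + 10.02 → r_corr = 10.8 μm/a
Convert to mass loss: 10.8 μm/a × 7.14 g/cm³ = 77.1 g·m⁻²·a⁻¹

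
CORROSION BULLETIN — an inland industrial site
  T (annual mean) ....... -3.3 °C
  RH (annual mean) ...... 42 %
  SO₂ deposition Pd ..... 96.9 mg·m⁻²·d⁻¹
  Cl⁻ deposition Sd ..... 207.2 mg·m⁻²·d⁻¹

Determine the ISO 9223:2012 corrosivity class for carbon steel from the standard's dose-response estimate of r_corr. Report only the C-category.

C2

carbon steel: temperature factor f = +0.150·(-13.3) = -1.9950
  SO₂ term: 1.77·96.9^0.52·exp(0.02·42-1.9950) = 6.015
  Sd branch = 0.102·Sd^0.62·e^(0.033·RH+0.04·T) = 9.758 μm/a
  r_corr = 6.015 + 9.758 = 15.77 μm/a
15.8 μm/a falls in (1.3, 25] for carbon steel → category C2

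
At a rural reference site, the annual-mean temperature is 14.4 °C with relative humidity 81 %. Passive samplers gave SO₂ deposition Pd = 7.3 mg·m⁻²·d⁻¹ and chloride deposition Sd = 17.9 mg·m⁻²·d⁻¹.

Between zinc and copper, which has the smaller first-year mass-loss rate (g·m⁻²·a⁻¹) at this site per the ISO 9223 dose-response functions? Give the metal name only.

zinc: temperature factor f = -0.071·(4.4) = -0.3124
  Pd branch = 0.0129·Pd^0.44·e^(0.046·RH+f) = 0.9396 μm/a
  Sd branch = 0.0175·Sd^0.57·e^(0.008·RH+0.085·T) = 0.5891 μm/a
  sum: 0.9396 + 0.5891 → r_corr = 1.529 μm/a
  mass loss = 1.529 μm/a × 7.14 g/cm³ = 10.91 g·m⁻²·a⁻¹
copper: temperature factor f = -0.080·(4.4) = -0.3520
  Pd branch = 0.0053·Pd^0.26·e^(0.059·RH+f) = 0.7436 μm/a
  Cl⁻ term: 0.01025·17.9^0.27·exp(0.036·81+0.049·14.4) = 0.8353
  sum: 0.7436 + 0.8353 → r_corr = 1.579 μm/a
  mass loss = 1.579 μm/a × 8.96 g/cm³ = 14.15 g·m⁻²·a⁻¹
Ordering by g·m⁻²·a⁻¹: copper (14.1) > zinc (10.9)

zinc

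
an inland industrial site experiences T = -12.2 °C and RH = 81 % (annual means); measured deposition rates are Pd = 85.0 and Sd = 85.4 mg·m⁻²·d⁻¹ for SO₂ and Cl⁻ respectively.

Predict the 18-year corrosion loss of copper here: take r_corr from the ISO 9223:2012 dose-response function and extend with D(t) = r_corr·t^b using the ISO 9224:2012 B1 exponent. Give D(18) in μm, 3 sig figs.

D(18) = 3.22 μm

copper: temperature factor f = +0.126·(-22.2) = -2.7972
  sulphur-dioxide contribution → 0.1221 μm/a
  chloride contribution → 0.3459 μm/a
  ⇒ r_corr(copper) = 0.468 μm/a
ISO 9224: D(t) = r_corr · t^b with b = 0.667 (copper, B1)
  D(18) = 0.468 × 18^0.667 = 0.468 × 6.875 = 3.218 μm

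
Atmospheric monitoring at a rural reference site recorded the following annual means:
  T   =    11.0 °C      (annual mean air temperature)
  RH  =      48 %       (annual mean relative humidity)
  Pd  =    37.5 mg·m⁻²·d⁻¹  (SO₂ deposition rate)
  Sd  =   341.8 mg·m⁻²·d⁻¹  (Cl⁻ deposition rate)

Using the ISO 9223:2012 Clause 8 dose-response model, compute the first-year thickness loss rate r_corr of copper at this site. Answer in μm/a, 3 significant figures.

copper: f(T) = -0.080·(T−10) [T>10 °C] = -0.0800
  SO₂ term: 0.0053·37.5^0.26·exp(0.059·48-0.0800) = 0.2132
  Cl⁻ term: 0.01025·341.8^0.27·exp(0.036·48+0.049·11.0) = 0.478
  r_corr = 0.2132 + 0.478 = 0.6911 μm/a

r_corr = 0.691 μm/a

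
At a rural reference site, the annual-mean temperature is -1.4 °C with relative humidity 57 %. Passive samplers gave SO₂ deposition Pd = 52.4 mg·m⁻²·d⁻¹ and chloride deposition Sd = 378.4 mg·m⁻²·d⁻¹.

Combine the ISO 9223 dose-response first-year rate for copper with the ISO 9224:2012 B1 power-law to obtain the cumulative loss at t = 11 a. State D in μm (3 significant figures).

D(11) = 2.34 μm

copper: T≤10 °C ⇒ hinge +0.126·(-1.4−10) = -1.4364
  Pd branch = 0.0053·Pd^0.26·e^(0.059·RH+f) = 0.1019 μm/a
  Sd branch = 0.01025·Sd^0.27·e^(0.036·RH+0.049·T) = 0.37 μm/a
  sum: 0.1019 + 0.37 → r_corr = 0.4718 μm/a
Long-term exponent b (ISO 9224 Table 2, B1) = 0.667
  D(11) = 0.4718 × 11^0.667 = 0.4718 × 4.95 = 2.336 μm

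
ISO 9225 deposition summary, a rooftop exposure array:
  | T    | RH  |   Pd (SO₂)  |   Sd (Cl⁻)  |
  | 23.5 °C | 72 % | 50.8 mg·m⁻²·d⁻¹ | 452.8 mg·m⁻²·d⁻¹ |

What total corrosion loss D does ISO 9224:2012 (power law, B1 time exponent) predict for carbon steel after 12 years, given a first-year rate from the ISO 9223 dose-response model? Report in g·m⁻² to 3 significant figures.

carbon steel: f(T) = -0.054·(T−10) [T>10 °C] = -0.7290
  Pd branch = 1.77·Pd^0.52·e^(0.02·RH+f) = 27.78 μm/a
  Sd branch = 0.102·Sd^0.62·e^(0.033·RH+0.04·T) = 124.6 μm/a
  sum: 27.78 + 124.6 → r_corr = 152.3 μm/a
Power-law: D(12) = r_corr · 12^0.523
  D(12) = 152.3 × 12^0.523 = 152.3 × 3.668 = 558.8 μm
  Mass loss = 558.8 μm × 7.85 g/cm³ = 4386 g·m⁻²

D(12) = 4.39e+03 g·m⁻²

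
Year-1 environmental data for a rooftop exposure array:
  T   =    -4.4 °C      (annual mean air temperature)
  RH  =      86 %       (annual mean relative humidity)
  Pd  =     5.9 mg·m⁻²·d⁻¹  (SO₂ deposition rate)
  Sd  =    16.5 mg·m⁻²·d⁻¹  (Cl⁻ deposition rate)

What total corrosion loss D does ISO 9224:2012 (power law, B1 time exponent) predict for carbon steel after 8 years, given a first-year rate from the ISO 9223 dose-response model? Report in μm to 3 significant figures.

D(8) = 33.2 μm

carbon steel: f(T) = +0.150·(T−10) [T≤10 °C] = -2.1600
  SO₂ term: 1.77·5.9^0.52·exp(0.02·86-2.1600) = 2.869
  Cl⁻ term: 0.102·16.5^0.62·exp(0.033·86+0.04·-4.4) = 8.309
  sum: 2.869 + 8.309 → r_corr = 11.18 μm/a
Power-law: D(8) = r_corr · 8^0.523
  D(8) = 11.18 × 8^0.523 = 11.18 × 2.967 = 33.16 μm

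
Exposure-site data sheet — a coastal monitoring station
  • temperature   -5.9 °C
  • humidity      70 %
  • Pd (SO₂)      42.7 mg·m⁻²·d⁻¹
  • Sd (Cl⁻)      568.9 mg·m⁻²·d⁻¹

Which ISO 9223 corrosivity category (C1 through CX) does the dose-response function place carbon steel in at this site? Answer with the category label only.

C3

carbon steel: temperature factor f = +0.150·(-15.9) = -2.3850
  Pd branch = 1.77·Pd^0.52·e^(0.02·RH+f) = 4.656 μm/a
  Sd branch = 0.102·Sd^0.62·e^(0.033·RH+0.04·T) = 41.44 μm/a
  sum: 4.656 + 41.44 → r_corr = 46.1 μm/a
Category bounds: 25…50 μm/a bracket r_corr ⇒ C3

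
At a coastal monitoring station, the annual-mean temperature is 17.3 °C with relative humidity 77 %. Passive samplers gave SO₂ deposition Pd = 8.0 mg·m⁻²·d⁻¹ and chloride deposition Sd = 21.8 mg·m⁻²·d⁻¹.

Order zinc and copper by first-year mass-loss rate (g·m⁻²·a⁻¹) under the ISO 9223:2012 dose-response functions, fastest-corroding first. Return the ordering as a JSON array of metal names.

["copper", "zinc"]

zinc: temperature factor f = -0.071·(7.3) = -0.5183
  Pd branch = 0.0129·Pd^0.44·e^(0.046·RH+f) = 0.6624 μm/a
  Cl⁻ term: 0.0175·21.8^0.57·exp(0.008·77+0.085·17.3) = 0.8168
  r_corr = 0.6624 + 0.8168 = 1.479 μm/a
  mass loss = 1.479 μm/a × 7.14 g/cm³ = 10.56 g·m⁻²·a⁻¹
copper: temperature factor f = -0.080·(7.3) = -0.5840
  Pd branch = 0.0053·Pd^0.26·e^(0.059·RH+f) = 0.4769 μm/a
  Cl⁻ term: 0.01025·21.8^0.27·exp(0.036·77+0.049·17.3) = 0.8793
  sum: 0.4769 + 0.8793 → r_corr = 1.356 μm/a
  mass loss = 1.356 μm/a × 8.96 g/cm³ = 12.15 g·m⁻²·a⁻¹
Ordering by g·m⁻²·a⁻¹: copper (12.2) > zinc (10.6)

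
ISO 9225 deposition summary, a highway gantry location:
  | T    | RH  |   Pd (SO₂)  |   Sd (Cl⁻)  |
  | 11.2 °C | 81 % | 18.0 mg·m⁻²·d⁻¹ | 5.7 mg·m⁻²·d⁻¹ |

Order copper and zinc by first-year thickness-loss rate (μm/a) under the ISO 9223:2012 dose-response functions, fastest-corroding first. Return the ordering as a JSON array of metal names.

["zinc", "copper"]

copper: T>10 °C ⇒ hinge -0.080·(11.2−10) = -0.0960
  sulphur-dioxide contribution → 1.215 μm/a
  chloride contribution → 0.5243 μm/a
  ⇒ r_corr(copper) = 1.739 μm/a
zinc: temperature factor f = -0.071·(1.2) = -0.0852
  sulphur-dioxide contribution → 1.754 μm/a
  chloride contribution → 0.2338 μm/a
  ⇒ r_corr(zinc) = 1.988 μm/a
Ordering by μm/a: zinc (1.99) > copper (1.74)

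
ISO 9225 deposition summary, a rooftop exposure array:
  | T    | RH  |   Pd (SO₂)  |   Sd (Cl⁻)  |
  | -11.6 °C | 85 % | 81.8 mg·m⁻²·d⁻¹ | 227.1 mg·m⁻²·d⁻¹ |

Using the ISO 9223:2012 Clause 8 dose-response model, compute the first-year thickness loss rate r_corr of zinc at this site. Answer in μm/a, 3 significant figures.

zinc: temperature factor f = +0.038·(-21.6) = -0.8208
  Pd branch = 0.0129·Pd^0.44·e^(0.046·RH+f) = 1.967 μm/a
  Cl⁻ term: 0.0175·227.1^0.57·exp(0.008·85+0.085·-11.6) = 0.2839
  sum: 1.967 + 0.2839 → r_corr = 2.251 μm/a

r_corr = 2.25 μm/a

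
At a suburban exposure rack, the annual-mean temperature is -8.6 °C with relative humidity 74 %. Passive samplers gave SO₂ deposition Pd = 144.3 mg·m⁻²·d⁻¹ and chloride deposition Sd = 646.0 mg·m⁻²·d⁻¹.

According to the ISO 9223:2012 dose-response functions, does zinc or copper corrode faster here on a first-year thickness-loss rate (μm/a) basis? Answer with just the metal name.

zinc: f(T) = +0.038·(T−10) [T≤10 °C] = -0.7068
  sulphur-dioxide contribution → 1.706 μm/a
  chloride contribution → 0.6088 μm/a
  total first-year rate 2.315 μm/a
copper: T≤10 °C ⇒ hinge +0.126·(-8.6−10) = -2.3436
  sulphur-dioxide contribution → 0.1459 μm/a
  chloride contribution → 0.5539 μm/a
  ⇒ r_corr(copper) = 0.6998 μm/a
Ordering by μm/a: zinc (2.32) > copper (0.7)

zinc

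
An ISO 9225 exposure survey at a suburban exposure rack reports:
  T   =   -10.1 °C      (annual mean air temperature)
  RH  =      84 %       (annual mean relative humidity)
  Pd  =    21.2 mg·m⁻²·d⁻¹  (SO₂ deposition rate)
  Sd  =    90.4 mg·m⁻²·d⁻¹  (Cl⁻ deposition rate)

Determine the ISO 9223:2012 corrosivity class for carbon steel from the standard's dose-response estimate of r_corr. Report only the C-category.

C2

carbon steel: temperature factor f = +0.150·(-20.1) = -3.0150
  SO₂ term: 1.77·21.2^0.52·exp(0.02·84-3.0150) = 2.28
  Cl⁻ term: 0.102·90.4^0.62·exp(0.033·84+0.04·-10.1) = 17.78
  r_corr = 2.28 + 17.78 = 20.06 μm/a
20.1 μm/a falls in (1.3, 25] for carbon steel → category C2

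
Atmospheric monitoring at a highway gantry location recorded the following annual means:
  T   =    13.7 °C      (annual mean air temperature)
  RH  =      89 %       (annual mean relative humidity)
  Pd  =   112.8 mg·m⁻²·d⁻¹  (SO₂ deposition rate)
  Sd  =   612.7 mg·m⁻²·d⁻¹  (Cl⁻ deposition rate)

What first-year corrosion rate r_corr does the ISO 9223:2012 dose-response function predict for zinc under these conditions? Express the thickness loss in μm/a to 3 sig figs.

r_corr = 9.19 μm/a

zinc: temperature factor f = -0.071·(3.7) = -0.2627
  Pd branch = 0.0129·Pd^0.44·e^(0.046·RH+f) = 4.759 μm/a
  Cl⁻ term: 0.0175·612.7^0.57·exp(0.008·89+0.085·13.7) = 4.433
  r_corr = 4.759 + 4.433 = 9.192 μm/a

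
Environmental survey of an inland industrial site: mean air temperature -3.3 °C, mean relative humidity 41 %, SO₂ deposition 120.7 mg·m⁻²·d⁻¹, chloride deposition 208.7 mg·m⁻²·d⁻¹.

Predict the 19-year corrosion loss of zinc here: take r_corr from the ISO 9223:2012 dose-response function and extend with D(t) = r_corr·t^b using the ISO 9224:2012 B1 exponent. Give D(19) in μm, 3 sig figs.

D(19) = 8.85 μm

zinc: f(T) = +0.038·(T−10) [T≤10 °C] = -0.5054
  sulphur-dioxide contribution → 0.4228 μm/a
  chloride contribution → 0.3853 μm/a
  ⇒ r_corr(zinc) = 0.8081 μm/a
Power-law: D(19) = r_corr · 19^0.813
  D(19) = 0.8081 × 19^0.813 = 0.8081 × 10.96 = 8.853 μm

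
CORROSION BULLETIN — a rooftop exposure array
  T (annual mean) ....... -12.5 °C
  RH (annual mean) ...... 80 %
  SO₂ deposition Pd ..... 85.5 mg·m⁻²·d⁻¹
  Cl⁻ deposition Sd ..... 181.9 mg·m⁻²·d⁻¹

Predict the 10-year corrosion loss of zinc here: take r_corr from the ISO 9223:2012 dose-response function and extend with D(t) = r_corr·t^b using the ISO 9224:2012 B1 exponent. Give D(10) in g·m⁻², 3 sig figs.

zinc: T≤10 °C ⇒ hinge +0.038·(-12.5−10) = -0.8550
  SO₂ term: 0.0129·85.5^0.44·exp(0.046·80-0.8550) = 1.54
  Cl⁻ term: 0.0175·181.9^0.57·exp(0.008·80+0.085·-12.5) = 0.2227
  r_corr = 1.54 + 0.2227 = 1.763 μm/a
ISO 9224: D(t) = r_corr · t^b with b = 0.813 (zinc, B1)
  D(10) = 1.763 × 10^0.813 = 1.763 × 6.501 = 11.46 μm
  Mass loss = 11.46 μm × 7.14 g/cm³ = 81.82 g·m⁻²

D(10) = 81.8 g·m⁻²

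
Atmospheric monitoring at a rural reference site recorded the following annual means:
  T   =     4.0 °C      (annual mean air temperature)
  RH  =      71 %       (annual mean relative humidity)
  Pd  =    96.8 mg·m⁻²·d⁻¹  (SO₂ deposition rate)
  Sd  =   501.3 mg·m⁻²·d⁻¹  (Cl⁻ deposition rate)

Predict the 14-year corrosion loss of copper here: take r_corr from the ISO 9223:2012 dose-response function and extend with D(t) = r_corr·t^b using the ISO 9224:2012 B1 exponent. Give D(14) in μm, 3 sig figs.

copper: T≤10 °C ⇒ hinge +0.126·(4.0−10) = -0.7560
  sulphur-dioxide contribution → 0.5389 μm/a
  chloride contribution → 0.8609 μm/a
  ⇒ r_corr(copper) = 1.4 μm/a
ISO 9224: D(t) = r_corr · t^b with b = 0.667 (copper, B1)
  D(14) = 1.4 × 14^0.667 = 1.4 × 5.814 = 8.138 μm

D(14) = 8.14 μm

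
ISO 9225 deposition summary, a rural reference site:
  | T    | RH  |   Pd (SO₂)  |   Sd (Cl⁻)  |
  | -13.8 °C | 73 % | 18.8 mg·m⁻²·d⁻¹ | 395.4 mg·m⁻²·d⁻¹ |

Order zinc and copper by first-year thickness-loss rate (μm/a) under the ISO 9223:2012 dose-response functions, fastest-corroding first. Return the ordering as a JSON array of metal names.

["zinc", "copper"]

zinc: T≤10 °C ⇒ hinge +0.038·(-13.8−10) = -0.9044
  Pd branch = 0.0129·Pd^0.44·e^(0.046·RH+f) = 0.5455 μm/a
  Cl⁻ term: 0.0175·395.4^0.57·exp(0.008·73+0.085·-13.8) = 0.2935
  sum: 0.5455 + 0.2935 → r_corr = 0.839 μm/a
copper: temperature factor f = +0.126·(-23.8) = -2.9988
  SO₂ term: 0.0053·18.8^0.26·exp(0.059·73-2.9988) = 0.04204
  Sd branch = 0.01025·Sd^0.27·e^(0.036·RH+0.049·T) = 0.3627 μm/a
  r_corr = 0.04204 + 0.3627 = 0.4048 μm/a
Ordering by μm/a: zinc (0.839) > copper (0.405)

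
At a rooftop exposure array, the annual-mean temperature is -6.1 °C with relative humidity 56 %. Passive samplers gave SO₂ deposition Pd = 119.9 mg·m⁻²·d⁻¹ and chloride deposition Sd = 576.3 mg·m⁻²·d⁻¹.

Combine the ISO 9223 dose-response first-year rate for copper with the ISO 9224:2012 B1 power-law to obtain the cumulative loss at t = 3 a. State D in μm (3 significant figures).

D(3) = 0.798 μm

copper: f(T) = +0.126·(T−10) [T≤10 °C] = -2.0286
  sulphur-dioxide contribution → 0.06587 μm/a
  chloride contribution → 0.3176 μm/a
  ⇒ r_corr(copper) = 0.3834 μm/a
ISO 9224: D(t) = r_corr · t^b with b = 0.667 (copper, B1)
  D(3) = 0.3834 × 3^0.667 = 0.3834 × 2.081 = 0.7979 μm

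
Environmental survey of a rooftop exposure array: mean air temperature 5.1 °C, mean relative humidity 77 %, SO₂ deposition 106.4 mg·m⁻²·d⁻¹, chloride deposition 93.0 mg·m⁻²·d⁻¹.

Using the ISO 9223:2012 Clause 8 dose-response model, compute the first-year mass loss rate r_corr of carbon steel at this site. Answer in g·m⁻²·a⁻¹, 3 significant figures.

r_corr = 559 g·m⁻²·a⁻¹

carbon steel: f(T) = +0.150·(T−10) [T≤10 °C] = -0.7350
  SO₂ term: 1.77·106.4^0.52·exp(0.02·77-0.7350) = 44.83
  Sd branch = 0.102·Sd^0.62·e^(0.033·RH+0.04·T) = 26.38 μm/a
  sum: 44.83 + 26.38 → r_corr = 71.21 μm/a
Convert to mass loss: 71.21 μm/a × 7.85 g/cm³ = 559 g·m⁻²·a⁻¹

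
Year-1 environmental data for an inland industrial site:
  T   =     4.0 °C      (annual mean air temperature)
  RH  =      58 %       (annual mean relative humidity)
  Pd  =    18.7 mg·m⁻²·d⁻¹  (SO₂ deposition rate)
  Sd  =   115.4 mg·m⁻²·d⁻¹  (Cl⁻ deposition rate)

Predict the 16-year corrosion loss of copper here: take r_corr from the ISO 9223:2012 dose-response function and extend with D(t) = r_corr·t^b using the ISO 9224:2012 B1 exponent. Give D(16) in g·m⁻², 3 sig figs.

D(16) = 29.9 g·m⁻²

copper: T≤10 °C ⇒ hinge +0.126·(4.0−10) = -0.7560
  SO₂ term: 0.0053·18.7^0.26·exp(0.059·58-0.7560) = 0.1632
  Sd branch = 0.01025·Sd^0.27·e^(0.036·RH+0.049·T) = 0.3626 μm/a
  r_corr = 0.1632 + 0.3626 = 0.5258 μm/a
ISO 9224: D(t) = r_corr · t^b with b = 0.667 (copper, B1)
  D(16) = 0.5258 × 16^0.667 = 0.5258 × 6.355 = 3.342 μm
  Mass loss = 3.342 μm × 8.96 g/cm³ = 29.94 g·m⁻²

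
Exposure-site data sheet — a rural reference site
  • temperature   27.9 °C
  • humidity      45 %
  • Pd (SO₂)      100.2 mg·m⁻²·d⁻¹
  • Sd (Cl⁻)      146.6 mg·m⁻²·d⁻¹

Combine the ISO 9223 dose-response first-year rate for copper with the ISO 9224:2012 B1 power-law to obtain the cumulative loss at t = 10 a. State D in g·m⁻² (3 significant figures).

copper: temperature factor f = -0.080·(17.9) = -1.4320
  SO₂ term: 0.0053·100.2^0.26·exp(0.059·45-1.4320) = 0.05965
  Cl⁻ term: 0.01025·146.6^0.27·exp(0.036·45+0.049·27.9) = 0.7814
  r_corr = 0.05965 + 0.7814 = 0.841 μm/a
ISO 9224: D(t) = r_corr · t^b with b = 0.667 (copper, B1)
  D(10) = 0.841 × 10^0.667 = 0.841 × 4.645 = 3.907 μm
  Mass loss = 3.907 μm × 8.96 g/cm³ = 35 g·m⁻²

D(10) = 35.0 g·m⁻²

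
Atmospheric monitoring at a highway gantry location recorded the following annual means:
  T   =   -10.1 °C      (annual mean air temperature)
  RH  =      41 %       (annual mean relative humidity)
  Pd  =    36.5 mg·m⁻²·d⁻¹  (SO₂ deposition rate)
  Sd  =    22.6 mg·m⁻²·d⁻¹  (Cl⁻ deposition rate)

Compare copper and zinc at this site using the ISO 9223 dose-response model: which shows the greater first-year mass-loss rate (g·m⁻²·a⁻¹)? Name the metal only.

copper: T≤10 °C ⇒ hinge +0.126·(-10.1−10) = -2.5326
  SO₂ term: 0.0053·36.5^0.26·exp(0.059·41-2.5326) = 0.01205
  Cl⁻ term: 0.01025·22.6^0.27·exp(0.036·41+0.049·-10.1) = 0.06345
  sum: 0.01205 + 0.06345 → r_corr = 0.0755 μm/a
  mass loss = 0.0755 μm/a × 8.96 g/cm³ = 0.6765 g·m⁻²·a⁻¹
zinc: T≤10 °C ⇒ hinge +0.038·(-10.1−10) = -0.7638
  SO₂ term: 0.0129·36.5^0.44·exp(0.046·41-0.7638) = 0.1929
  Cl⁻ term: 0.0175·22.6^0.57·exp(0.008·41+0.085·-10.1) = 0.06088
  sum: 0.1929 + 0.06088 → r_corr = 0.2538 μm/a
  mass loss = 0.2538 μm/a × 7.14 g/cm³ = 1.812 g·m⁻²·a⁻¹
Ordering by g·m⁻²·a⁻¹: zinc (1.81) > copper (0.677)

zinc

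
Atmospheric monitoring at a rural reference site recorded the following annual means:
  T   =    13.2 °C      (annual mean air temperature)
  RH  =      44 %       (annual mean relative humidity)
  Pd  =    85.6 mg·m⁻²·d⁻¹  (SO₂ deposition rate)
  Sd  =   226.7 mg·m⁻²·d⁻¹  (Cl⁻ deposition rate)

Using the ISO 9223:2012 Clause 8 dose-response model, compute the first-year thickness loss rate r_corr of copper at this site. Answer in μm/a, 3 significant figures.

copper: T>10 °C ⇒ hinge -0.080·(13.2−10) = -0.2560
  sulphur-dioxide contribution → 0.175 μm/a
  chloride contribution → 0.4126 μm/a
  total first-year rate 0.5876 μm/a

r_corr = 0.588 μm/a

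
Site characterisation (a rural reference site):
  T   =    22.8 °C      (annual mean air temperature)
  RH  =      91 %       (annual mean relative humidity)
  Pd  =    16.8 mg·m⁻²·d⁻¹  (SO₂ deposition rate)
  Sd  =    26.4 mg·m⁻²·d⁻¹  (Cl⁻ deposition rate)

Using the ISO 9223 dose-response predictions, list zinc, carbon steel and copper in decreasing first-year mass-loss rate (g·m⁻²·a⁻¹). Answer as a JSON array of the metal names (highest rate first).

["carbon steel", "copper", "zinc"]

zinc: temperature factor f = -0.071·(12.8) = -0.9088
  sulphur-dioxide contribution → 1.183 μm/a
  chloride contribution → 1.626 μm/a
  ⇒ r_corr(zinc) = 2.809 μm/a
  mass loss = 2.809 μm/a × 7.14 g/cm³ = 20.06 g·m⁻²·a⁻¹
carbon steel: temperature factor f = -0.054·(12.8) = -0.6912
  sulphur-dioxide contribution → 23.73 μm/a
  chloride contribution → 38.93 μm/a
  total first-year rate 62.66 μm/a
  mass loss = 62.66 μm/a × 7.85 g/cm³ = 491.9 g·m⁻²·a⁻¹
copper: temperature factor f = -0.080·(12.8) = -1.0240
  sulphur-dioxide contribution → 0.8509 μm/a
  chloride contribution → 2.007 μm/a
  ⇒ r_corr(copper) = 2.858 μm/a
  mass loss = 2.858 μm/a × 8.96 g/cm³ = 25.6 g·m⁻²·a⁻¹
Ordering by g·m⁻²·a⁻¹: carbon steel (492) > copper (25.6) > zinc (20.1)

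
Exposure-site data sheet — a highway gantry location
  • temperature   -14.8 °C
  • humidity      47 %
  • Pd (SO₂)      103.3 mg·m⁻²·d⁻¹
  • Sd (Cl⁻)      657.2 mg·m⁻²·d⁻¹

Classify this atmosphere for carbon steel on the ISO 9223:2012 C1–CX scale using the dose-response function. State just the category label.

C2

carbon steel: temperature factor f = +0.150·(-24.8) = -3.7200
  Pd branch = 1.77·Pd^0.52·e^(0.02·RH+f) = 1.225 μm/a
  Sd branch = 0.102·Sd^0.62·e^(0.033·RH+0.04·T) = 14.86 μm/a
  r_corr = 1.225 + 14.86 = 16.09 μm/a
ISO 9223 Table 2 (carbon steel): 1.3 < 16.1 ≤ 25 μm/a ⇒ C2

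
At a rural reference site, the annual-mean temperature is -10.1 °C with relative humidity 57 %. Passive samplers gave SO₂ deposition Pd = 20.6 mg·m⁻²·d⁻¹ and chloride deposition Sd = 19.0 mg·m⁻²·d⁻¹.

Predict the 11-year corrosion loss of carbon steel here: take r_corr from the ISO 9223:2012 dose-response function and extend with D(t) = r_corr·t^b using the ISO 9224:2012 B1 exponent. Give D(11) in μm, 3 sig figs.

D(11) = 14.3 μm

carbon steel: T≤10 °C ⇒ hinge +0.150·(-10.1−10) = -3.0150
  sulphur-dioxide contribution → 1.309 μm/a
  chloride contribution → 2.773 μm/a
  total first-year rate 4.081 μm/a
ISO 9224: D(t) = r_corr · t^b with b = 0.523 (carbon steel, B1)
  D(11) = 4.081 × 11^0.523 = 4.081 × 3.505 = 14.3 μm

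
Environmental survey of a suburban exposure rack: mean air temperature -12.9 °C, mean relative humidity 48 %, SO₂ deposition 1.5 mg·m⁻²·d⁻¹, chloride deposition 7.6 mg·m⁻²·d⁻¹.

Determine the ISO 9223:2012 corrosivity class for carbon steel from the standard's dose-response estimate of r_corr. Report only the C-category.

carbon steel: f(T) = +0.150·(T−10) [T≤10 °C] = -3.4350
  Pd branch = 1.77·Pd^0.52·e^(0.02·RH+f) = 0.1839 μm/a
  Sd branch = 0.102·Sd^0.62·e^(0.033·RH+0.04·T) = 1.044 μm/a
  sum: 0.1839 + 1.044 → r_corr = 1.228 μm/a
ISO 9223 Table 2 (carbon steel): 0 < 1.23 ≤ 1.3 μm/a ⇒ C1

C1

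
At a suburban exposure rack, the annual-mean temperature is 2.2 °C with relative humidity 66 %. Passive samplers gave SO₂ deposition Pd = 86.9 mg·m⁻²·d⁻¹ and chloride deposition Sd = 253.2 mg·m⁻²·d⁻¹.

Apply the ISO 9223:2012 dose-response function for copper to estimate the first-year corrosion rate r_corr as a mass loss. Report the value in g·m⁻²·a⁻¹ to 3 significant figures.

copper: f(T) = +0.126·(T−10) [T≤10 °C] = -0.9828
  sulphur-dioxide contribution → 0.311 μm/a
  chloride contribution → 0.5475 μm/a
  total first-year rate 0.8585 μm/a
Convert to mass loss: 0.8585 μm/a × 8.96 g/cm³ = 7.692 g·m⁻²·a⁻¹

r_corr = 7.69 g·m⁻²·a⁻¹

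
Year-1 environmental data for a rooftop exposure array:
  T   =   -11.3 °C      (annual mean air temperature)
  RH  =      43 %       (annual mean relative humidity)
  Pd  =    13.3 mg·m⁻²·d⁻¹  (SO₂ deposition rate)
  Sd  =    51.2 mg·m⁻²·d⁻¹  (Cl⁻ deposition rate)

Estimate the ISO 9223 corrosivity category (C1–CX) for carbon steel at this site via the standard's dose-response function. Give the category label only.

carbon steel: temperature factor f = +0.150·(-21.3) = -3.1950
  sulphur-dioxide contribution → 0.6581 μm/a
  chloride contribution → 3.078 μm/a
  total first-year rate 3.736 μm/a
ISO 9223 Table 2 (carbon steel): 1.3 < 3.74 ≤ 25 μm/a ⇒ C2

C2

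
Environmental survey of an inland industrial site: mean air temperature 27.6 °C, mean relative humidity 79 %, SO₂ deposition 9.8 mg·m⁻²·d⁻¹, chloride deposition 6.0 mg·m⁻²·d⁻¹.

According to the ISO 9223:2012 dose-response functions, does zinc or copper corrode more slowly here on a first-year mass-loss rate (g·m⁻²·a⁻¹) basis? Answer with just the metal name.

zinc: T>10 °C ⇒ hinge -0.071·(27.6−10) = -1.2496
  SO₂ term: 0.0129·9.8^0.44·exp(0.046·79-1.2496) = 0.3822
  Cl⁻ term: 0.0175·6.0^0.57·exp(0.008·79+0.085·27.6) = 0.9548
  r_corr = 0.3822 + 0.9548 = 1.337 μm/a
  mass loss = 1.337 μm/a × 7.14 g/cm³ = 9.546 g·m⁻²·a⁻¹
copper: f(T) = -0.080·(T−10) [T>10 °C] = -1.4080
  SO₂ term: 0.0053·9.8^0.26·exp(0.059·79-1.4080) = 0.2482
  Sd branch = 0.01025·Sd^0.27·e^(0.036·RH+0.049·T) = 1.105 μm/a
  r_corr = 0.2482 + 1.105 = 1.353 μm/a
  mass loss = 1.353 μm/a × 8.96 g/cm³ = 12.12 g·m⁻²·a⁻¹
Ordering by g·m⁻²·a⁻¹: copper (12.1) > zinc (9.55)

zinc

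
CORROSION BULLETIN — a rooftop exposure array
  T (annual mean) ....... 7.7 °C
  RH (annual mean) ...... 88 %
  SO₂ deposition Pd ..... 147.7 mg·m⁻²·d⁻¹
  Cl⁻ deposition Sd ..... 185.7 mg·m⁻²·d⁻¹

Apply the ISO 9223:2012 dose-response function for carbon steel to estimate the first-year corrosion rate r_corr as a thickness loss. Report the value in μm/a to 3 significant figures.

r_corr = 162 μm/a

carbon steel: f(T) = +0.150·(T−10) [T≤10 °C] = -0.3450
  sulphur-dioxide contribution → 97.85 μm/a
  chloride contribution → 64.6 μm/a
  ⇒ r_corr(carbon steel) = 162.5 μm/a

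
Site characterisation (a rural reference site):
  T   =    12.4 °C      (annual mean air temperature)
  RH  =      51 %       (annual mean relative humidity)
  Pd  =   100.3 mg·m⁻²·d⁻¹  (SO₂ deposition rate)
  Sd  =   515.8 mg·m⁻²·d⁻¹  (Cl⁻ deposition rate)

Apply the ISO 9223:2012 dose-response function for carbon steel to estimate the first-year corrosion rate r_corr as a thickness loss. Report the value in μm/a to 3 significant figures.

carbon steel: T>10 °C ⇒ hinge -0.054·(12.4−10) = -0.1296
  sulphur-dioxide contribution → 47.35 μm/a
  chloride contribution → 43.32 μm/a
  total first-year rate 90.67 μm/a

r_corr = 90.7 μm/a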